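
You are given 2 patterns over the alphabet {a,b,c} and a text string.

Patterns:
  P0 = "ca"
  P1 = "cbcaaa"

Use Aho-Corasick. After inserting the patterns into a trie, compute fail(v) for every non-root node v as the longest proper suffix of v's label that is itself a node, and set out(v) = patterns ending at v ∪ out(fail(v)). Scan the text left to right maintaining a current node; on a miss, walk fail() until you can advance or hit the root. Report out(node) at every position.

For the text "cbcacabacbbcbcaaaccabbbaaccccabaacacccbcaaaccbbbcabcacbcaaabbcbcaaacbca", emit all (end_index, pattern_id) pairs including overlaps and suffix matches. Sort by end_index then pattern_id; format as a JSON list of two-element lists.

Build automaton:
Trie nodes:
  n0 'ε': c→1
  n1 'c': a→2 b→3
  n2 'ca': ·  ←P0
  n3 'cb': c→4
  n4 'cbc': a→5
  n5 'cbca': a→6
  n6 'cbcaa': a→7
  n7 'cbcaaa': ·  ←P1

Failure links (BFS by depth):
  n1('c'): parent n0 fail=0; on 'c' 0 → fail=0;  out ∅∪∅=∅
  n2('ca'): parent n1 fail=0; on 'a' 0 → fail=0;  out {0}∪∅={0}
  n3('cb'): parent n1 fail=0; on 'b' 0 → fail=0;  out ∅∪∅=∅
  n4('cbc'): parent n3 fail=0; on 'c' 0 → fail=1;  out ∅∪∅=∅
  n5('cbca'): parent n4 fail=1; on 'a' 1 → fail=2;  out ∅∪{0}={0}
  n6('cbcaa'): parent n5 fail=2; on 'a' 2→0 → fail=0;  out ∅∪∅=∅
  n7('cbcaaa'): parent n6 fail=0; on 'a' 0 → fail=0;  out {1}∪∅={1}

Scan:
i=0 'c': node 0→1
i=1 'b': node 1→3
i=2 'c': node 3→4
i=3 'a': node 4→5  → match P0@[2:3]
i=4 'c': node 5→1 (fail-walked)
i=5 'a': node 1→2  → match P0@[4:5]
i=6 'b': node 2→0 (fail-walked)
i=7 'a': node 0→0
i=8 'c': node 0→1
i=9 'b': node 1→3
i=10 'b': node 3→0 (fail-walked)
i=11 'c': node 0→1
i=12 'b': node 1→3
i=13 'c': node 3→4
i=14 'a': node 4→5  → match P0@[13:14]
i=15 'a': node 5→6
i=16 'a': node 6→7  → match P1@[11:16]
i=17 'c': node 7→1 (fail-walked)
i=18 'c': node 1→1 (fail-walked)
i=19 'a': node 1→2  → match P0@[18:19]
i=20 'b': node 2→0 (fail-walked)
i=21 'b': node 0→0
i=22 'b': node 0→0
i=23 'a': node 0→0
i=24 'a': node 0→0
i=25 'c': node 0→1
i=26 'c': node 1→1 (fail-walked)
i=27 'c': node 1→1 (fail-walked)
i=28 'c': node 1→1 (fail-walked)
i=29 'a': node 1→2  → match P0@[28:29]
i=30 'b': node 2→0 (fail-walked)
i=31 'a': node 0→0
i=32 'a': node 0→0
i=33 'c': node 0→1
i=34 'a': node 1→2  → match P0@[33:34]
i=35 'c': node 2→1 (fail-walked)
i=36 'c': node 1→1 (fail-walked)
i=37 'c': node 1→1 (fail-walked)
i=38 'b': node 1→3
i=39 'c': node 3→4
i=40 'a': node 4→5  → match P0@[39:40]
i=41 'a': node 5→6
i=42 'a': node 6→7  → match P1@[37:42]
i=43 'c': node 7→1 (fail-walked)
i=44 'c': node 1→1 (fail-walked)
i=45 'b': node 1→3
i=46 'b': node 3→0 (fail-walked)
i=47 'b': node 0→0
i=48 'c': node 0→1
i=49 'a': node 1→2  → match P0@[48:49]
i=50 'b': node 2→0 (fail-walked)
i=51 'c': node 0→1
i=52 'a': node 1→2  → match P0@[51:52]
i=53 'c': node 2→1 (fail-walked)
i=54 'b': node 1→3
i=55 'c': node 3→4
i=56 'a': node 4→5  → match P0@[55:56]
i=57 'a': node 5→6
i=58 'a': node 6→7  → match P1@[53:58]
i=59 'b': node 7→0 (fail-walked)
i=60 'b': node 0→0
i=61 'c': node 0→1
i=62 'b': node 1→3
i=63 'c': node 3→4
i=64 'a': node 4→5  → match P0@[63:64]
i=65 'a': node 5→6
i=66 'a': node 6→7  → match P1@[61:66]
i=67 'c': node 7→1 (fail-walked)
i=68 'b': node 1→3
i=69 'c': node 3→4
i=70 'a': node 4→5  → match P0@[69:70]

All matches (sorted): [[3,0],[5,0],[14,0],[16,1],[19,0],[29,0],[34,0],[40,0],[42,1],[49,0],[52,0],[56,0],[58,1],[64,0],[66,1],[70,0]]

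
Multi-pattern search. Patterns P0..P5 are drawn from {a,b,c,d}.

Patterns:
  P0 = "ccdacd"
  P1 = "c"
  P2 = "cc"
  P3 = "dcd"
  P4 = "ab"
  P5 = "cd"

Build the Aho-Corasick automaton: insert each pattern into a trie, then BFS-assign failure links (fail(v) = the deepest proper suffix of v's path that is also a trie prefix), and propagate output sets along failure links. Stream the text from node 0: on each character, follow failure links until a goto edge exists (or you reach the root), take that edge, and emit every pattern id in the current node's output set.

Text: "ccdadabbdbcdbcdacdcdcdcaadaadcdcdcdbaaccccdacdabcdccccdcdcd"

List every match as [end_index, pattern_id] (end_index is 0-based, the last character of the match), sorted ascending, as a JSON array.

Build:
Trie (insert patterns):
  n0 'ε': a→10 c→1 d→7
  n1 'c': c→2 d→12  [P1 ends]
  n2 'cc': d→3  [P2 ends]
  n3 'ccd': a→4
  n4 'ccda': c→5
  n5 'ccdac': d→6
  n6 'ccdacd': ·  [P0 ends]
  n7 'd': c→8
  n8 'dc': d→9
  n9 'dcd': ·  [P3 ends]
  n10 'a': b→11
  n11 'ab': ·  [P4 ends]
  n12 'cd': ·  [P5 ends]

BFS fail/out derivation:
  n1('c'): parent n0 fail=0; on 'c' 0 → fail=0;  out {1}∪∅={1}
  n7('d'): parent n0 fail=0; on 'd' 0 → fail=0;  out ∅∪∅=∅
  n10('a'): parent n0 fail=0; on 'a' 0 → fail=0;  out ∅∪∅=∅
  n2('cc'): parent n1 fail=0; on 'c' 0 → fail=1;  out {2}∪{1}={1,2}
  n8('dc'): parent n7 fail=0; on 'c' 0 → fail=1;  out ∅∪{1}={1}
  n11('ab'): parent n10 fail=0; on 'b' 0 → fail=0;  out {4}∪∅={4}
  n12('cd'): parent n1 fail=0; on 'd' 0 → fail=7;  out {5}∪∅={5}
  n3('ccd'): parent n2 fail=1; on 'd' 1 → fail=12;  out ∅∪{5}={5}
  n9('dcd'): parent n8 fail=1; on 'd' 1 → fail=12;  out {3}∪{5}={3,5}
  n4('ccda'): parent n3 fail=12; on 'a' 12→7→0 → fail=10;  out ∅∪∅=∅
  n5('ccdac'): parent n4 fail=10; on 'c' 10→0 → fail=1;  out ∅∪{1}={1}
  n6('ccdacd'): parent n5 fail=1; on 'd' 1 → fail=12;  out {0}∪{5}={0,5}

Text stream:
pos 0 'c': at 1  → match P1@[0:0]
pos 1 'c': at 2  → match P1@[1:1],P2@[0:1]
pos 2 'd': at 3  → match P5@[1:2]
pos 3 'a': at 4
pos 4 'd': at 7 ·f
pos 5 'a': at 10 ·f
pos 6 'b': at 11  → match P4@[5:6]
pos 7 'b': at 0 ·f
pos 8 'd': at 7
pos 9 'b': at 0 ·f
pos 10 'c': at 1  → match P1@[10:10]
pos 11 'd': at 12  → match P5@[10:11]
pos 12 'b': at 0 ·f
pos 13 'c': at 1  → match P1@[13:13]
pos 14 'd': at 12  → match P5@[13:14]
pos 15 'a': at 10 ·f
pos 16 'c': at 1 ·f  → match P1@[16:16]
pos 17 'd': at 12  → match P5@[16:17]
pos 18 'c': at 8 ·f  → match P1@[18:18]
pos 19 'd': at 9  → match P3@[17:19],P5@[18:19]
pos 20 'c': at 8 ·f  → match P1@[20:20]
pos 21 'd': at 9  → match P3@[19:21],P5@[20:21]
pos 22 'c': at 8 ·f  → match P1@[22:22]
pos 23 'a': at 10 ·f
pos 24 'a': at 10 ·f
pos 25 'd': at 7 ·f
pos 26 'a': at 10 ·f
pos 27 'a': at 10 ·f
pos 28 'd': at 7 ·f
pos 29 'c': at 8  → match P1@[29:29]
pos 30 'd': at 9  → match P3@[28:30],P5@[29:30]
pos 31 'c': at 8 ·f  → match P1@[31:31]
pos 32 'd': at 9  → match P3@[30:32],P5@[31:32]
pos 33 'c': at 8 ·f  → match P1@[33:33]
pos 34 'd': at 9  → match P3@[32:34],P5@[33:34]
pos 35 'b': at 0 ·f
pos 36 'a': at 10
pos 37 'a': at 10 ·f
pos 38 'c': at 1 ·f  → match P1@[38:38]
pos 39 'c': at 2  → match P1@[39:39],P2@[38:39]
pos 40 'c': at 2 ·f  → match P1@[40:40],P2@[39:40]
pos 41 'c': at 2 ·f  → match P1@[41:41],P2@[40:41]
pos 42 'd': at 3  → match P5@[41:42]
pos 43 'a': at 4
pos 44 'c': at 5  → match P1@[44:44]
pos 45 'd': at 6  → match P0@[40:45],P5@[44:45]
pos 46 'a': at 10 ·f
pos 47 'b': at 11  → match P4@[46:47]
pos 48 'c': at 1 ·f  → match P1@[48:48]
pos 49 'd': at 12  → match P5@[48:49]
pos 50 'c': at 8 ·f  → match P1@[50:50]
pos 51 'c': at 2 ·f  → match P1@[51:51],P2@[50:51]
pos 52 'c': at 2 ·f  → match P1@[52:52],P2@[51:52]
pos 53 'c': at 2 ·f  → match P1@[53:53],P2@[52:53]
pos 54 'd': at 3  → match P5@[53:54]
pos 55 'c': at 8 ·f  → match P1@[55:55]
pos 56 'd': at 9  → match P3@[54:56],P5@[55:56]
pos 57 'c': at 8 ·f  → match P1@[57:57]
pos 58 'd': at 9  → match P3@[56:58],P5@[57:58]

Result: [[0,1],[1,1],[1,2],[2,5],[6,4],[10,1],[11,5],[13,1],[14,5],[16,1],[17,5],[18,1],[19,3],[19,5],[20,1],[21,3],[21,5],[22,1],[29,1],[30,3],[30,5],[31,1],[32,3],[32,5],[33,1],[34,3],[34,5],[38,1],[39,1],[39,2],[40,1],[40,2],[41,1],[41,2],[42,5],[44,1],[45,0],[45,5],[47,4],[48,1],[49,5],[50,1],[51,1],[51,2],[52,1],[52,2],[53,1],[53,2],[54,5],[55,1],[56,3],[56,5],[57,1],[58,3],[58,5]]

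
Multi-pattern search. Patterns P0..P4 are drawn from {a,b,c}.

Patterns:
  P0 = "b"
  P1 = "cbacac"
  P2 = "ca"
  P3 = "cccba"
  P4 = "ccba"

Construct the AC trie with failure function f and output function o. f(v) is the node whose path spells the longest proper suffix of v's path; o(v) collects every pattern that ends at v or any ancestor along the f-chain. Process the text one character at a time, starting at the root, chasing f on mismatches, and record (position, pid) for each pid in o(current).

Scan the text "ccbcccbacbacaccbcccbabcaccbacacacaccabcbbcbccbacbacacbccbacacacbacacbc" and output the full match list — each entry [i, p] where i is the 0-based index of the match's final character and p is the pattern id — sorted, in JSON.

Construct AC machine:
Trie nodes:
  n0 'ε': b→1 c→2
  n1 'b': ·  ←P0
  n2 'c': a→8 b→3 c→9
  n3 'cb': a→4
  n4 'cba': c→5
  n5 'cbac': a→6
  n6 'cbaca': c→7
  n7 'cbacac': ·  ←P1
  n8 'ca': ·  ←P2
  n9 'cc': b→13 c→10
  n10 'ccc': b→11
  n11 'cccb': a→12
  n12 'cccba': ·  ←P3
  n13 'ccb': a→14
  n14 'ccba': ·  ←P4

BFS fail/out derivation:
  fail(1) 'b': from fail(0)=0 chase 'b': 0 ⇒ 0;  out={0}∪out(0)={0}
  fail(2) 'c': from fail(0)=0 chase 'c': 0 ⇒ 0;  out=∅∪out(0)=∅
  fail(3) 'cb': from fail(2)=0 chase 'b': 0 ⇒ 1;  out=∅∪out(1)={0}
  fail(8) 'ca': from fail(2)=0 chase 'a': 0 ⇒ 0;  out={2}∪out(0)={2}
  fail(9) 'cc': from fail(2)=0 chase 'c': 0 ⇒ 2;  out=∅∪out(2)=∅
  fail(4) 'cba': from fail(3)=1 chase 'a': 1→0 ⇒ 0;  out=∅∪out(0)=∅
  fail(10) 'ccc': from fail(9)=2 chase 'c': 2 ⇒ 9;  out=∅∪out(9)=∅
  fail(13) 'ccb': from fail(9)=2 chase 'b': 2 ⇒ 3;  out=∅∪out(3)={0}
  fail(5) 'cbac': from fail(4)=0 chase 'c': 0 ⇒ 2;  out=∅∪out(2)=∅
  fail(11) 'cccb': from fail(10)=9 chase 'b': 9 ⇒ 13;  out=∅∪out(13)={0}
  fail(14) 'ccba': from fail(13)=3 chase 'a': 3 ⇒ 4;  out={4}∪out(4)={4}
  fail(6) 'cbaca': from fail(5)=2 chase 'a': 2 ⇒ 8;  out=∅∪out(8)={2}
  fail(12) 'cccba': from fail(11)=13 chase 'a': 13 ⇒ 14;  out={3}∪out(14)={3,4}
  fail(7) 'cbacac': from fail(6)=8 chase 'c': 8→0 ⇒ 2;  out={1}∪out(2)={1}

Run:
i=0 'c': node 0→2
i=1 'c': node 2→9
i=2 'b': node 9→13  → match P0@[2:2]
i=3 'c': node 13→2 (via fail)
i=4 'c': node 2→9
i=5 'c': node 9→10
i=6 'b': node 10→11  → match P0@[6:6]
i=7 'a': node 11→12  → match P3@[3:7],P4@[4:7]
i=8 'c': node 12→5 (via fail)
i=9 'b': node 5→3 (via fail)  → match P0@[9:9]
i=10 'a': node 3→4
i=11 'c': node 4→5
i=12 'a': node 5→6  → match P2@[11:12]
i=13 'c': node 6→7  → match P1@[8:13]
i=14 'c': node 7→9 (via fail)
i=15 'b': node 9→13  → match P0@[15:15]
i=16 'c': node 13→2 (via fail)
i=17 'c': node 2→9
i=18 'c': node 9→10
i=19 'b': node 10→11  → match P0@[19:19]
i=20 'a': node 11→12  → match P3@[16:20],P4@[17:20]
i=21 'b': node 12→1 (via fail)  → match P0@[21:21]
i=22 'c': node 1→2 (via fail)
i=23 'a': node 2→8  → match P2@[22:23]
i=24 'c': node 8→2 (via fail)
i=25 'c': node 2→9
i=26 'b': node 9→13  → match P0@[26:26]
i=27 'a': node 13→14  → match P4@[24:27]
i=28 'c': node 14→5 (via fail)
i=29 'a': node 5→6  → match P2@[28:29]
i=30 'c': node 6→7  → match P1@[25:30]
i=31 'a': node 7→8 (via fail)  → match P2@[30:31]
i=32 'c': node 8→2 (via fail)
i=33 'a': node 2→8  → match P2@[32:33]
i=34 'c': node 8→2 (via fail)
i=35 'c': node 2→9
i=36 'a': node 9→8 (via fail)  → match P2@[35:36]
i=37 'b': node 8→1 (via fail)  → match P0@[37:37]
i=38 'c': node 1→2 (via fail)
i=39 'b': node 2→3  → match P0@[39:39]
i=40 'b': node 3→1 (via fail)  → match P0@[40:40]
i=41 'c': node 1→2 (via fail)
i=42 'b': node 2→3  → match P0@[42:42]
i=43 'c': node 3→2 (via fail)
i=44 'c': node 2→9
i=45 'b': node 9→13  → match P0@[45:45]
i=46 'a': node 13→14  → match P4@[43:46]
i=47 'c': node 14→5 (via fail)
i=48 'b': node 5→3 (via fail)  → match P0@[48:48]
i=49 'a': node 3→4
i=50 'c': node 4→5
i=51 'a': node 5→6  → match P2@[50:51]
i=52 'c': node 6→7  → match P1@[47:52]
i=53 'b': node 7→3 (via fail)  → match P0@[53:53]
i=54 'c': node 3→2 (via fail)
i=55 'c': node 2→9
i=56 'b': node 9→13  → match P0@[56:56]
i=57 'a': node 13→14  → match P4@[54:57]
i=58 'c': node 14→5 (via fail)
i=59 'a': node 5→6  → match P2@[58:59]
i=60 'c': node 6→7  → match P1@[55:60]
i=61 'a': node 7→8 (via fail)  → match P2@[60:61]
i=62 'c': node 8→2 (via fail)
i=63 'b': node 2→3  → match P0@[63:63]
i=64 'a': node 3→4
i=65 'c': node 4→5
i=66 'a': node 5→6  → match P2@[65:66]
i=67 'c': node 6→7  → match P1@[62:67]
i=68 'b': node 7→3 (via fail)  → match P0@[68:68]
i=69 'c': node 3→2 (via fail)

Matches: [[2,0],[6,0],[7,3],[7,4],[9,0],[12,2],[13,1],[15,0],[19,0],[20,3],[20,4],[21,0],[23,2],[26,0],[27,4],[29,2],[30,1],[31,2],[33,2],[36,2],[37,0],[39,0],[40,0],[42,0],[45,0],[46,4],[48,0],[51,2],[52,1],[53,0],[56,0],[57,4],[59,2],[60,1],[61,2],[63,0],[66,2],[67,1],[68,0]]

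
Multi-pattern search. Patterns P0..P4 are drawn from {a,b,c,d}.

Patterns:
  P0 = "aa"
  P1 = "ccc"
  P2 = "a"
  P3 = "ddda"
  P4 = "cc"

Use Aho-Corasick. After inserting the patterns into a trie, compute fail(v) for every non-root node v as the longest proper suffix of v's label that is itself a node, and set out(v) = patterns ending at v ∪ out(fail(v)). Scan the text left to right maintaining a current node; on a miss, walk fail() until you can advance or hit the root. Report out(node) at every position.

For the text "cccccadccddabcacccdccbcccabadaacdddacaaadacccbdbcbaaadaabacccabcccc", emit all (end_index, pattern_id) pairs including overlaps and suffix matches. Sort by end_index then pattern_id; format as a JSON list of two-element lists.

Construct AC machine:
Trie nodes:
  n0 'ε': a→1 c→3 d→6
  n1 'a': a→2  [P2 ends]
  n2 'aa': ·  [P0 ends]
  n3 'c': c→4
  n4 'cc': c→5  [P4 ends]
  n5 'ccc': ·  [P1 ends]
  n6 'd': d→7
  n7 'dd': d→8
  n8 'ddd': a→9
  n9 'ddda': ·  [P3 ends]

Failure links (BFS by depth):
  n1('a'): parent n0 fail=0; on 'a' 0 → fail=0;  out {2}∪∅={2}
  n3('c'): parent n0 fail=0; on 'c' 0 → fail=0;  out ∅∪∅=∅
  n6('d'): parent n0 fail=0; on 'd' 0 → fail=0;  out ∅∪∅=∅
  n2('aa'): parent n1 fail=0; on 'a' 0 → fail=1;  out {0}∪{2}={0,2}
  n4('cc'): parent n3 fail=0; on 'c' 0 → fail=3;  out {4}∪∅={4}
  n7('dd'): parent n6 fail=0; on 'd' 0 → fail=6;  out ∅∪∅=∅
  n5('ccc'): parent n4 fail=3; on 'c' 3 → fail=4;  out {1}∪{4}={1,4}
  n8('ddd'): parent n7 fail=6; on 'd' 6 → fail=7;  out ∅∪∅=∅
  n9('ddda'): parent n8 fail=7; on 'a' 7→6→0 → fail=1;  out {3}∪{2}={2,3}

Run:
i=0 'c': node 0→3
i=1 'c': node 3→4  ** P4@[0:1]
i=2 'c': node 4→5  ** P1@[0:2],P4@[1:2]
i=3 'c': node 5→5 (fail-walked)  ** P1@[1:3],P4@[2:3]
i=4 'c': node 5→5 (fail-walked)  ** P1@[2:4],P4@[3:4]
i=5 'a': node 5→1 (fail-walked)  ** P2@[5:5]
i=6 'd': node 1→6 (fail-walked)
i=7 'c': node 6→3 (fail-walked)
i=8 'c': node 3→4  ** P4@[7:8]
i=9 'd': node 4→6 (fail-walked)
i=10 'd': node 6→7
i=11 'a': node 7→1 (fail-walked)  ** P2@[11:11]
i=12 'b': node 1→0 (fail-walked)
i=13 'c': node 0→3
i=14 'a': node 3→1 (fail-walked)  ** P2@[14:14]
i=15 'c': node 1→3 (fail-walked)
i=16 'c': node 3→4  ** P4@[15:16]
i=17 'c': node 4→5  ** P1@[15:17],P4@[16:17]
i=18 'd': node 5→6 (fail-walked)
i=19 'c': node 6→3 (fail-walked)
i=20 'c': node 3→4  ** P4@[19:20]
i=21 'b': node 4→0 (fail-walked)
i=22 'c': node 0→3
i=23 'c': node 3→4  ** P4@[22:23]
i=24 'c': node 4→5  ** P1@[22:24],P4@[23:24]
i=25 'a': node 5→1 (fail-walked)  ** P2@[25:25]
i=26 'b': node 1→0 (fail-walked)
i=27 'a': node 0→1  ** P2@[27:27]
i=28 'd': node 1→6 (fail-walked)
i=29 'a': node 6→1 (fail-walked)  ** P2@[29:29]
i=30 'a': node 1→2  ** P0@[29:30],P2@[30:30]
i=31 'c': node 2→3 (fail-walked)
i=32 'd': node 3→6 (fail-walked)
i=33 'd': node 6→7
i=34 'd': node 7→8
i=35 'a': node 8→9  ** P2@[35:35],P3@[32:35]
i=36 'c': node 9→3 (fail-walked)
i=37 'a': node 3→1 (fail-walked)  ** P2@[37:37]
i=38 'a': node 1→2  ** P0@[37:38],P2@[38:38]
i=39 'a': node 2→2 (fail-walked)  ** P0@[38:39],P2@[39:39]
i=40 'd': node 2→6 (fail-walked)
i=41 'a': node 6→1 (fail-walked)  ** P2@[41:41]
i=42 'c': node 1→3 (fail-walked)
i=43 'c': node 3→4  ** P4@[42:43]
i=44 'c': node 4→5  ** P1@[42:44],P4@[43:44]
i=45 'b': node 5→0 (fail-walked)
i=46 'd': node 0→6
i=47 'b': node 6→0 (fail-walked)
i=48 'c': node 0→3
i=49 'b': node 3→0 (fail-walked)
i=50 'a': node 0→1  ** P2@[50:50]
i=51 'a': node 1→2  ** P0@[50:51],P2@[51:51]
i=52 'a': node 2→2 (fail-walked)  ** P0@[51:52],P2@[52:52]
i=53 'd': node 2→6 (fail-walked)
i=54 'a': node 6→1 (fail-walked)  ** P2@[54:54]
i=55 'a': node 1→2  ** P0@[54:55],P2@[55:55]
i=56 'b': node 2→0 (fail-walked)
i=57 'a': node 0→1  ** P2@[57:57]
i=58 'c': node 1→3 (fail-walked)
i=59 'c': node 3→4  ** P4@[58:59]
i=60 'c': node 4→5  ** P1@[58:60],P4@[59:60]
i=61 'a': node 5→1 (fail-walked)  ** P2@[61:61]
i=62 'b': node 1→0 (fail-walked)
i=63 'c': node 0→3
i=64 'c': node 3→4  ** P4@[63:64]
i=65 'c': node 4→5  ** P1@[63:65],P4@[64:65]
i=66 'c': node 5→5 (fail-walked)  ** P1@[64:66],P4@[65:66]

All matches (sorted): [[1,4],[2,1],[2,4],[3,1],[3,4],[4,1],[4,4],[5,2],[8,4],[11,2],[14,2],[16,4],[17,1],[17,4],[20,4],[23,4],[24,1],[24,4],[25,2],[27,2],[29,2],[30,0],[30,2],[35,2],[35,3],[37,2],[38,0],[38,2],[39,0],[39,2],[41,2],[43,4],[44,1],[44,4],[50,2],[51,0],[51,2],[52,0],[52,2],[54,2],[55,0],[55,2],[57,2],[59,4],[60,1],[60,4],[61,2],[64,4],[65,1],[65,4],[66,1],[66,4]]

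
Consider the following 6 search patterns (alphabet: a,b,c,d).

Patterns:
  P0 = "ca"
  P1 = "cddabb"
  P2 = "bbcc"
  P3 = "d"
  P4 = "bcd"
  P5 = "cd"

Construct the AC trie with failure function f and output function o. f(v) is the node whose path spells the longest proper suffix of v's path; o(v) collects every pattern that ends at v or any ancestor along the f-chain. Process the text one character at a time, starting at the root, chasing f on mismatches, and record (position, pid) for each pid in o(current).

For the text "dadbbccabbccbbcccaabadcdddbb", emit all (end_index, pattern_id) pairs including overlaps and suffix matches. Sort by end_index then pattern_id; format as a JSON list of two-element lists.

Build automaton:
Trie nodes:
  0='ε' goto b→8 c→1 d→12
  1='c' goto a→2 d→3
  2='ca' goto ·  [P0 ends]
  3='cd' goto d→4  [P5 ends]
  4='cdd' goto a→5
  5='cdda' goto b→6
  6='cddab' goto b→7
  7='cddabb' goto ·  [P1 ends]
  8='b' goto b→9 c→13
  9='bb' goto c→10
  10='bbc' goto c→11
  11='bbcc' goto ·  [P2 ends]
  12='d' goto ·  [P3 ends]
  13='bc' goto d→14
  14='bcd' goto ·  [P4 ends]

Failure links (BFS by depth):
  fail(1) 'c': from fail(0)=0 chase 'c': 0 ⇒ 0;  out=∅∪out(0)=∅
  fail(8) 'b': from fail(0)=0 chase 'b': 0 ⇒ 0;  out=∅∪out(0)=∅
  fail(12) 'd': from fail(0)=0 chase 'd': 0 ⇒ 0;  out={3}∪out(0)={3}
  fail(2) 'ca': from fail(1)=0 chase 'a': 0 ⇒ 0;  out={0}∪out(0)={0}
  fail(3) 'cd': from fail(1)=0 chase 'd': 0 ⇒ 12;  out={5}∪out(12)={3,5}
  fail(9) 'bb': from fail(8)=0 chase 'b': 0 ⇒ 8;  out=∅∪out(8)=∅
  fail(13) 'bc': from fail(8)=0 chase 'c': 0 ⇒ 1;  out=∅∪out(1)=∅
  fail(4) 'cdd': from fail(3)=12 chase 'd': 12→0 ⇒ 12;  out=∅∪out(12)={3}
  fail(10) 'bbc': from fail(9)=8 chase 'c': 8 ⇒ 13;  out=∅∪out(13)=∅
  fail(14) 'bcd': from fail(13)=1 chase 'd': 1 ⇒ 3;  out={4}∪out(3)={3,4,5}
  fail(5) 'cdda': from fail(4)=12 chase 'a': 12→0 ⇒ 0;  out=∅∪out(0)=∅
  fail(11) 'bbcc': from fail(10)=13 chase 'c': 13→1→0 ⇒ 1;  out={2}∪out(1)={2}
  fail(6) 'cddab': from fail(5)=0 chase 'b': 0 ⇒ 8;  out=∅∪out(8)=∅
  fail(7) 'cddabb': from fail(6)=8 chase 'b': 8 ⇒ 9;  out={1}∪out(9)={1}

Scan:
pos 0 'd': at 12  emit P3@[0:0]
pos 1 'a': at 0 (via fail)
pos 2 'd': at 12  emit P3@[2:2]
pos 3 'b': at 8 (via fail)
pos 4 'b': at 9
pos 5 'c': at 10
pos 6 'c': at 11  emit P2@[3:6]
pos 7 'a': at 2 (via fail)  emit P0@[6:7]
pos 8 'b': at 8 (via fail)
pos 9 'b': at 9
pos 10 'c': at 10
pos 11 'c': at 11  emit P2@[8:11]
pos 12 'b': at 8 (via fail)
pos 13 'b': at 9
pos 14 'c': at 10
pos 15 'c': at 11  emit P2@[12:15]
pos 16 'c': at 1 (via fail)
pos 17 'a': at 2  emit P0@[16:17]
pos 18 'a': at 0 (via fail)
pos 19 'b': at 8
pos 20 'a': at 0 (via fail)
pos 21 'd': at 12  emit P3@[21:21]
pos 22 'c': at 1 (via fail)
pos 23 'd': at 3  emit P3@[23:23],P5@[22:23]
pos 24 'd': at 4  emit P3@[24:24]
pos 25 'd': at 12 (via fail)  emit P3@[25:25]
pos 26 'b': at 8 (via fail)
pos 27 'b': at 9

All matches (sorted): [[0,3],[2,3],[6,2],[7,0],[11,2],[15,2],[17,0],[21,3],[23,3],[23,5],[24,3],[25,3]]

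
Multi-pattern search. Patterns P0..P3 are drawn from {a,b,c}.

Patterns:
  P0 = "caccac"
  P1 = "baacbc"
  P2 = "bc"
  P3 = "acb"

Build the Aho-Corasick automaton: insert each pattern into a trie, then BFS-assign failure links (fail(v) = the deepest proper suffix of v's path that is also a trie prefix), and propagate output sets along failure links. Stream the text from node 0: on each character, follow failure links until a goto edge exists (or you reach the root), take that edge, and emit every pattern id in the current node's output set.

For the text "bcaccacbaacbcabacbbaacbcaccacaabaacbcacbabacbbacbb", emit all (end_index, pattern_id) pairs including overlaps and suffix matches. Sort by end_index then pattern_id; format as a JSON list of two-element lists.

Build:
Trie nodes:
  0='ε' goto a→14 b→7 c→1
  1='c' goto a→2
  2='ca' goto c→3
  3='cac' goto c→4
  4='cacc' goto a→5
  5='cacca' goto c→6
  6='caccac' goto ·  ←P0
  7='b' goto a→8 c→13
  8='ba' goto a→9
  9='baa' goto c→10
  10='baac' goto b→11
  11='baacb' goto c→12
  12='baacbc' goto ·  ←P1
  13='bc' goto ·  ←P2
  14='a' goto c→15
  15='ac' goto b→16
  16='acb' goto ·  ←P3

BFS fail/out derivation:
  n1('c'): parent n0 fail=0; on 'c' 0 → fail=0;  out ∅∪∅=∅
  n7('b'): parent n0 fail=0; on 'b' 0 → fail=0;  out ∅∪∅=∅
  n14('a'): parent n0 fail=0; on 'a' 0 → fail=0;  out ∅∪∅=∅
  n2('ca'): parent n1 fail=0; on 'a' 0 → fail=14;  out ∅∪∅=∅
  n8('ba'): parent n7 fail=0; on 'a' 0 → fail=14;  out ∅∪∅=∅
  n13('bc'): parent n7 fail=0; on 'c' 0 → fail=1;  out {2}∪∅={2}
  n15('ac'): parent n14 fail=0; on 'c' 0 → fail=1;  out ∅∪∅=∅
  n3('cac'): parent n2 fail=14; on 'c' 14 → fail=15;  out ∅∪∅=∅
  n9('baa'): parent n8 fail=14; on 'a' 14→0 → fail=14;  out ∅∪∅=∅
  n16('acb'): parent n15 fail=1; on 'b' 1→0 → fail=7;  out {3}∪∅={3}
  n4('cacc'): parent n3 fail=15; on 'c' 15→1→0 → fail=1;  out ∅∪∅=∅
  n10('baac'): parent n9 fail=14; on 'c' 14 → fail=15;  out ∅∪∅=∅
  n5('cacca'): parent n4 fail=1; on 'a' 1 → fail=2;  out ∅∪∅=∅
  n11('baacb'): parent n10 fail=15; on 'b' 15 → fail=16;  out ∅∪{3}={3}
  n6('caccac'): parent n5 fail=2; on 'c' 2 → fail=3;  out {0}∪∅={0}
  n12('baacbc'): parent n11 fail=16; on 'c' 16→7 → fail=13;  out {1}∪{2}={1,2}

Scan:
[0] read 'b'  n0⇒n7
[1] read 'c'  n7⇒n13  emit P2@[0:1]
[2] read 'a'  n13⇒n2 ·f
[3] read 'c'  n2⇒n3
[4] read 'c'  n3⇒n4
[5] read 'a'  n4⇒n5
[6] read 'c'  n5⇒n6  emit P0@[1:6]
[7] read 'b'  n6⇒n16 ·f  emit P3@[5:7]
[8] read 'a'  n16⇒n8 ·f
[9] read 'a'  n8⇒n9
[10] read 'c'  n9⇒n10
[11] read 'b'  n10⇒n11  emit P3@[9:11]
[12] read 'c'  n11⇒n12  emit P1@[7:12],P2@[11:12]
[13] read 'a'  n12⇒n2 ·f
[14] read 'b'  n2⇒n7 ·f
[15] read 'a'  n7⇒n8
[16] read 'c'  n8⇒n15 ·f
[17] read 'b'  n15⇒n16  emit P3@[15:17]
[18] read 'b'  n16⇒n7 ·f
[19] read 'a'  n7⇒n8
[20] read 'a'  n8⇒n9
[21] read 'c'  n9⇒n10
[22] read 'b'  n10⇒n11  emit P3@[20:22]
[23] read 'c'  n11⇒n12  emit P1@[18:23],P2@[22:23]
[24] read 'a'  n12⇒n2 ·f
[25] read 'c'  n2⇒n3
[26] read 'c'  n3⇒n4
[27] read 'a'  n4⇒n5
[28] read 'c'  n5⇒n6  emit P0@[23:28]
[29] read 'a'  n6⇒n2 ·f
[30] read 'a'  n2⇒n14 ·f
[31] read 'b'  n14⇒n7 ·f
[32] read 'a'  n7⇒n8
[33] read 'a'  n8⇒n9
[34] read 'c'  n9⇒n10
[35] read 'b'  n10⇒n11  emit P3@[33:35]
[36] read 'c'  n11⇒n12  emit P1@[31:36],P2@[35:36]
[37] read 'a'  n12⇒n2 ·f
[38] read 'c'  n2⇒n3
[39] read 'b'  n3⇒n16 ·f  emit P3@[37:39]
[40] read 'a'  n16⇒n8 ·f
[41] read 'b'  n8⇒n7 ·f
[42] read 'a'  n7⇒n8
[43] read 'c'  n8⇒n15 ·f
[44] read 'b'  n15⇒n16  emit P3@[42:44]
[45] read 'b'  n16⇒n7 ·f
[46] read 'a'  n7⇒n8
[47] read 'c'  n8⇒n15 ·f
[48] read 'b'  n15⇒n16  emit P3@[46:48]
[49] read 'b'  n16⇒n7 ·f

Matches: [[1,2],[6,0],[7,3],[11,3],[12,1],[12,2],[17,3],[22,3],[23,1],[23,2],[28,0],[35,3],[36,1],[36,2],[39,3],[44,3],[48,3]]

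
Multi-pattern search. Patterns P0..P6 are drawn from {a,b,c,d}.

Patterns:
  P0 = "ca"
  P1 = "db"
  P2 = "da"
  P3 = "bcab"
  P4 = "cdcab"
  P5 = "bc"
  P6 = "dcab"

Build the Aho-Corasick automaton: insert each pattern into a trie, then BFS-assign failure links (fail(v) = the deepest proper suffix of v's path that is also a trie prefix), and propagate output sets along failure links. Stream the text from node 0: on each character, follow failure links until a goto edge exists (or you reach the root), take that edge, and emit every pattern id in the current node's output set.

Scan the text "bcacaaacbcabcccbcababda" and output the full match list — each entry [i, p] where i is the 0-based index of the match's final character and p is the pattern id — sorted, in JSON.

Build:
Trie (insert patterns):
  n0 'ε': b→6 c→1 d→3
  n1 'c': a→2 d→10
  n2 'ca': ·  ←P0
  n3 'd': a→5 b→4 c→14
  n4 'db': ·  ←P1
  n5 'da': ·  ←P2
  n6 'b': c→7
  n7 'bc': a→8  ←P5
  n8 'bca': b→9
  n9 'bcab': ·  ←P3
  n10 'cd': c→11
  n11 'cdc': a→12
  n12 'cdca': b→13
  n13 'cdcab': ·  ←P4
  n14 'dc': a→15
  n15 'dca': b→16
  n16 'dcab': ·  ←P6

Failure links (BFS by depth):
  fail(1) 'c': from fail(0)=0 chase 'c': 0 ⇒ 0;  out=∅∪out(0)=∅
  fail(3) 'd': from fail(0)=0 chase 'd': 0 ⇒ 0;  out=∅∪out(0)=∅
  fail(6) 'b': from fail(0)=0 chase 'b': 0 ⇒ 0;  out=∅∪out(0)=∅
  fail(2) 'ca': from fail(1)=0 chase 'a': 0 ⇒ 0;  out={0}∪out(0)={0}
  fail(4) 'db': from fail(3)=0 chase 'b': 0 ⇒ 6;  out={1}∪out(6)={1}
  fail(5) 'da': from fail(3)=0 chase 'a': 0 ⇒ 0;  out={2}∪out(0)={2}
  fail(7) 'bc': from fail(6)=0 chase 'c': 0 ⇒ 1;  out={5}∪out(1)={5}
  fail(10) 'cd': from fail(1)=0 chase 'd': 0 ⇒ 3;  out=∅∪out(3)=∅
  fail(14) 'dc': from fail(3)=0 chase 'c': 0 ⇒ 1;  out=∅∪out(1)=∅
  fail(8) 'bca': from fail(7)=1 chase 'a': 1 ⇒ 2;  out=∅∪out(2)={0}
  fail(11) 'cdc': from fail(10)=3 chase 'c': 3 ⇒ 14;  out=∅∪out(14)=∅
  fail(15) 'dca': from fail(14)=1 chase 'a': 1 ⇒ 2;  out=∅∪out(2)={0}
  fail(9) 'bcab': from fail(8)=2 chase 'b': 2→0 ⇒ 6;  out={3}∪out(6)={3}
  fail(12) 'cdca': from fail(11)=14 chase 'a': 14 ⇒ 15;  out=∅∪out(15)={0}
  fail(16) 'dcab': from fail(15)=2 chase 'b': 2→0 ⇒ 6;  out={6}∪out(6)={6}
  fail(13) 'cdcab': from fail(12)=15 chase 'b': 15 ⇒ 16;  out={4}∪out(16)={4,6}

Scan:
[0] read 'b'  n0⇒n6
[1] read 'c'  n6⇒n7  emit P5@[0:1]
[2] read 'a'  n7⇒n8  emit P0@[1:2]
[3] read 'c'  n8⇒n1 (via fail)
[4] read 'a'  n1⇒n2  emit P0@[3:4]
[5] read 'a'  n2⇒n0 (via fail)
[6] read 'a'  n0⇒n0
[7] read 'c'  n0⇒n1
[8] read 'b'  n1⇒n6 (via fail)
[9] read 'c'  n6⇒n7  emit P5@[8:9]
[10] read 'a'  n7⇒n8  emit P0@[9:10]
[11] read 'b'  n8⇒n9  emit P3@[8:11]
[12] read 'c'  n9⇒n7 (via fail)  emit P5@[11:12]
[13] read 'c'  n7⇒n1 (via fail)
[14] read 'c'  n1⇒n1 (via fail)
[15] read 'b'  n1⇒n6 (via fail)
[16] read 'c'  n6⇒n7  emit P5@[15:16]
[17] read 'a'  n7⇒n8  emit P0@[16:17]
[18] read 'b'  n8⇒n9  emit P3@[15:18]
[19] read 'a'  n9⇒n0 (via fail)
[20] read 'b'  n0⇒n6
[21] read 'd'  n6⇒n3 (via fail)
[22] read 'a'  n3⇒n5  emit P2@[21:22]

Result: [[1,5],[2,0],[4,0],[9,5],[10,0],[11,3],[12,5],[16,5],[17,0],[18,3],[22,2]]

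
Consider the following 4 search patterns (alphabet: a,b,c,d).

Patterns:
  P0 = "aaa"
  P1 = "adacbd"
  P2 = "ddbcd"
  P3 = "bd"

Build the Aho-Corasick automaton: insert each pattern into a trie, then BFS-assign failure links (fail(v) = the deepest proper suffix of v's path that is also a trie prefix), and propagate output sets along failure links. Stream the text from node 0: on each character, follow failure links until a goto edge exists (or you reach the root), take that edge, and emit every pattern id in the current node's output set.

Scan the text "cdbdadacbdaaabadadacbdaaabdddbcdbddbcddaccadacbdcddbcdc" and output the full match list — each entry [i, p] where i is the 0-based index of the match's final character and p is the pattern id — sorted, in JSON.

Construct AC machine:
Trie nodes:
  0='ε' goto a→1 b→14 d→9
  1='a' goto a→2 d→4
  2='aa' goto a→3
  3='aaa' goto ·  ←P0
  4='ad' goto a→5
  5='ada' goto c→6
  6='adac' goto b→7
  7='adacb' goto d→8
  8='adacbd' goto ·  ←P1
  9='d' goto d→10
  10='dd' goto b→11
  11='ddb' goto c→12
  12='ddbc' goto d→13
  13='ddbcd' goto ·  ←P2
  14='b' goto d→15
  15='bd' goto ·  ←P3

Failure links (BFS by depth):
  n1('a'): parent n0 fail=0; on 'a' 0 → fail=0;  out ∅∪∅=∅
  n9('d'): parent n0 fail=0; on 'd' 0 → fail=0;  out ∅∪∅=∅
  n14('b'): parent n0 fail=0; on 'b' 0 → fail=0;  out ∅∪∅=∅
  n2('aa'): parent n1 fail=0; on 'a' 0 → fail=1;  out ∅∪∅=∅
  n4('ad'): parent n1 fail=0; on 'd' 0 → fail=9;  out ∅∪∅=∅
  n10('dd'): parent n9 fail=0; on 'd' 0 → fail=9;  out ∅∪∅=∅
  n15('bd'): parent n14 fail=0; on 'd' 0 → fail=9;  out {3}∪∅={3}
  n3('aaa'): parent n2 fail=1; on 'a' 1 → fail=2;  out {0}∪∅={0}
  n5('ada'): parent n4 fail=9; on 'a' 9→0 → fail=1;  out ∅∪∅=∅
  n11('ddb'): parent n10 fail=9; on 'b' 9→0 → fail=14;  out ∅∪∅=∅
  n6('adac'): parent n5 fail=1; on 'c' 1→0 → fail=0;  out ∅∪∅=∅
  n12('ddbc'): parent n11 fail=14; on 'c' 14→0 → fail=0;  out ∅∪∅=∅
  n7('adacb'): parent n6 fail=0; on 'b' 0 → fail=14;  out ∅∪∅=∅
  n13('ddbcd'): parent n12 fail=0; on 'd' 0 → fail=9;  out {2}∪∅={2}
  n8('adacbd'): parent n7 fail=14; on 'd' 14 → fail=15;  out {1}∪{3}={1,3}

Run:
[0] read 'c'  n0⇒n0
[1] read 'd'  n0⇒n9
[2] read 'b'  n9⇒n14 ·f
[3] read 'd'  n14⇒n15  → match P3@[2:3]
[4] read 'a'  n15⇒n1 ·f
[5] read 'd'  n1⇒n4
[6] read 'a'  n4⇒n5
[7] read 'c'  n5⇒n6
[8] read 'b'  n6⇒n7
[9] read 'd'  n7⇒n8  → match P1@[4:9],P3@[8:9]
[10] read 'a'  n8⇒n1 ·f
[11] read 'a'  n1⇒n2
[12] read 'a'  n2⇒n3  → match P0@[10:12]
[13] read 'b'  n3⇒n14 ·f
[14] read 'a'  n14⇒n1 ·f
[15] read 'd'  n1⇒n4
[16] read 'a'  n4⇒n5
[17] read 'd'  n5⇒n4 ·f
[18] read 'a'  n4⇒n5
[19] read 'c'  n5⇒n6
[20] read 'b'  n6⇒n7
[21] read 'd'  n7⇒n8  → match P1@[16:21],P3@[20:21]
[22] read 'a'  n8⇒n1 ·f
[23] read 'a'  n1⇒n2
[24] read 'a'  n2⇒n3  → match P0@[22:24]
[25] read 'b'  n3⇒n14 ·f
[26] read 'd'  n14⇒n15  → match P3@[25:26]
[27] read 'd'  n15⇒n10 ·f
[28] read 'd'  n10⇒n10 ·f
[29] read 'b'  n10⇒n11
[30] read 'c'  n11⇒n12
[31] read 'd'  n12⇒n13  → match P2@[27:31]
[32] read 'b'  n13⇒n14 ·f
[33] read 'd'  n14⇒n15  → match P3@[32:33]
[34] read 'd'  n15⇒n10 ·f
[35] read 'b'  n10⇒n11
[36] read 'c'  n11⇒n12
[37] read 'd'  n12⇒n13  → match P2@[33:37]
[38] read 'd'  n13⇒n10 ·f
[39] read 'a'  n10⇒n1 ·f
[40] read 'c'  n1⇒n0 ·f
[41] read 'c'  n0⇒n0
[42] read 'a'  n0⇒n1
[43] read 'd'  n1⇒n4
[44] read 'a'  n4⇒n5
[45] read 'c'  n5⇒n6
[46] read 'b'  n6⇒n7
[47] read 'd'  n7⇒n8  → match P1@[42:47],P3@[46:47]
[48] read 'c'  n8⇒n0 ·f
[49] read 'd'  n0⇒n9
[50] read 'd'  n9⇒n10
[51] read 'b'  n10⇒n11
[52] read 'c'  n11⇒n12
[53] read 'd'  n12⇒n13  → match P2@[49:53]
[54] read 'c'  n13⇒n0 ·f

Result: [[3,3],[9,1],[9,3],[12,0],[21,1],[21,3],[24,0],[26,3],[31,2],[33,3],[37,2],[47,1],[47,3],[53,2]]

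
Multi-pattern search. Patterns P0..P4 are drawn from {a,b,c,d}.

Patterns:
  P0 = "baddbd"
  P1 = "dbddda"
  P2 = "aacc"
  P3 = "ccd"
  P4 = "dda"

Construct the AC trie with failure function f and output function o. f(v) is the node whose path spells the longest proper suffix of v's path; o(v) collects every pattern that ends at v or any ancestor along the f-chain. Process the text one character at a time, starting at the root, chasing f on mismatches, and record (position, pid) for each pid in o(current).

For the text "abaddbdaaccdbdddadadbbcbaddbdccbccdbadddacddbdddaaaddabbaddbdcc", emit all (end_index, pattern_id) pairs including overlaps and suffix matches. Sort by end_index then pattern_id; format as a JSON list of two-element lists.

Build automaton:
Trie (insert patterns):
  0='ε' goto a→13 b→1 c→17 d→7
  1='b' goto a→2
  2='ba' goto d→3
  3='bad' goto d→4
  4='badd' goto b→5
  5='baddb' goto d→6
  6='baddbd' goto ·  ←P0
  7='d' goto b→8 d→20
  8='db' goto d→9
  9='dbd' goto d→10
  10='dbdd' goto d→11
  11='dbddd' goto a→12
  12='dbddda' goto ·  ←P1
  13='a' goto a→14
  14='aa' goto c→15
  15='aac' goto c→16
  16='aacc' goto ·  ←P2
  17='c' goto c→18
  18='cc' goto d→19
  19='ccd' goto ·  ←P3
  20='dd' goto a→21
  21='dda' goto ·  ←P4

Failure links (BFS by depth):
  fail(1) 'b': from fail(0)=0 chase 'b': 0 ⇒ 0;  out=∅∪out(0)=∅
  fail(7) 'd': from fail(0)=0 chase 'd': 0 ⇒ 0;  out=∅∪out(0)=∅
  fail(13) 'a': from fail(0)=0 chase 'a': 0 ⇒ 0;  out=∅∪out(0)=∅
  fail(17) 'c': from fail(0)=0 chase 'c': 0 ⇒ 0;  out=∅∪out(0)=∅
  fail(2) 'ba': from fail(1)=0 chase 'a': 0 ⇒ 13;  out=∅∪out(13)=∅
  fail(8) 'db': from fail(7)=0 chase 'b': 0 ⇒ 1;  out=∅∪out(1)=∅
  fail(14) 'aa': from fail(13)=0 chase 'a': 0 ⇒ 13;  out=∅∪out(13)=∅
  fail(18) 'cc': from fail(17)=0 chase 'c': 0 ⇒ 17;  out=∅∪out(17)=∅
  fail(20) 'dd': from fail(7)=0 chase 'd': 0 ⇒ 7;  out=∅∪out(7)=∅
  fail(3) 'bad': from fail(2)=13 chase 'd': 13→0 ⇒ 7;  out=∅∪out(7)=∅
  fail(9) 'dbd': from fail(8)=1 chase 'd': 1→0 ⇒ 7;  out=∅∪out(7)=∅
  fail(15) 'aac': from fail(14)=13 chase 'c': 13→0 ⇒ 17;  out=∅∪out(17)=∅
  fail(19) 'ccd': from fail(18)=17 chase 'd': 17→0 ⇒ 7;  out={3}∪out(7)={3}
  fail(21) 'dda': from fail(20)=7 chase 'a': 7→0 ⇒ 13;  out={4}∪out(13)={4}
  fail(4) 'badd': from fail(3)=7 chase 'd': 7 ⇒ 20;  out=∅∪out(20)=∅
  fail(10) 'dbdd': from fail(9)=7 chase 'd': 7 ⇒ 20;  out=∅∪out(20)=∅
  fail(16) 'aacc': from fail(15)=17 chase 'c': 17 ⇒ 18;  out={2}∪out(18)={2}
  fail(5) 'baddb': from fail(4)=20 chase 'b': 20→7 ⇒ 8;  out=∅∪out(8)=∅
  fail(11) 'dbddd': from fail(10)=20 chase 'd': 20→7 ⇒ 20;  out=∅∪out(20)=∅
  fail(6) 'baddbd': from fail(5)=8 chase 'd': 8 ⇒ 9;  out={0}∪out(9)={0}
  fail(12) 'dbddda': from fail(11)=20 chase 'a': 20 ⇒ 21;  out={1}∪out(21)={1,4}

Scan:
[0] read 'a'  n0⇒n13
[1] read 'b'  n13⇒n1 (fail-walked)
[2] read 'a'  n1⇒n2
[3] read 'd'  n2⇒n3
[4] read 'd'  n3⇒n4
[5] read 'b'  n4⇒n5
[6] read 'd'  n5⇒n6  → match P0@[1:6]
[7] read 'a'  n6⇒n13 (fail-walked)
[8] read 'a'  n13⇒n14
[9] read 'c'  n14⇒n15
[10] read 'c'  n15⇒n16  → match P2@[7:10]
[11] read 'd'  n16⇒n19 (fail-walked)  → match P3@[9:11]
[12] read 'b'  n19⇒n8 (fail-walked)
[13] read 'd'  n8⇒n9
[14] read 'd'  n9⇒n10
[15] read 'd'  n10⇒n11
[16] read 'a'  n11⇒n12  → match P1@[11:16],P4@[14:16]
[17] read 'd'  n12⇒n7 (fail-walked)
[18] read 'a'  n7⇒n13 (fail-walked)
[19] read 'd'  n13⇒n7 (fail-walked)
[20] read 'b'  n7⇒n8
[21] read 'b'  n8⇒n1 (fail-walked)
[22] read 'c'  n1⇒n17 (fail-walked)
[23] read 'b'  n17⇒n1 (fail-walked)
[24] read 'a'  n1⇒n2
[25] read 'd'  n2⇒n3
[26] read 'd'  n3⇒n4
[27] read 'b'  n4⇒n5
[28] read 'd'  n5⇒n6  → match P0@[23:28]
[29] read 'c'  n6⇒n17 (fail-walked)
[30] read 'c'  n17⇒n18
[31] read 'b'  n18⇒n1 (fail-walked)
[32] read 'c'  n1⇒n17 (fail-walked)
[33] read 'c'  n17⇒n18
[34] read 'd'  n18⇒n19  → match P3@[32:34]
[35] read 'b'  n19⇒n8 (fail-walked)
[36] read 'a'  n8⇒n2 (fail-walked)
[37] read 'd'  n2⇒n3
[38] read 'd'  n3⇒n4
[39] read 'd'  n4⇒n20 (fail-walked)
[40] read 'a'  n20⇒n21  → match P4@[38:40]
[41] read 'c'  n21⇒n17 (fail-walked)
[42] read 'd'  n17⇒n7 (fail-walked)
[43] read 'd'  n7⇒n20
[44] read 'b'  n20⇒n8 (fail-walked)
[45] read 'd'  n8⇒n9
[46] read 'd'  n9⇒n10
[47] read 'd'  n10⇒n11
[48] read 'a'  n11⇒n12  → match P1@[43:48],P4@[46:48]
[49] read 'a'  n12⇒n14 (fail-walked)
[50] read 'a'  n14⇒n14 (fail-walked)
[51] read 'd'  n14⇒n7 (fail-walked)
[52] read 'd'  n7⇒n20
[53] read 'a'  n20⇒n21  → match P4@[51:53]
[54] read 'b'  n21⇒n1 (fail-walked)
[55] read 'b'  n1⇒n1 (fail-walked)
[56] read 'a'  n1⇒n2
[57] read 'd'  n2⇒n3
[58] read 'd'  n3⇒n4
[59] read 'b'  n4⇒n5
[60] read 'd'  n5⇒n6  → match P0@[55:60]
[61] read 'c'  n6⇒n17 (fail-walked)
[62] read 'c'  n17⇒n18

Matches: [[6,0],[10,2],[11,3],[16,1],[16,4],[28,0],[34,3],[40,4],[48,1],[48,4],[53,4],[60,0]]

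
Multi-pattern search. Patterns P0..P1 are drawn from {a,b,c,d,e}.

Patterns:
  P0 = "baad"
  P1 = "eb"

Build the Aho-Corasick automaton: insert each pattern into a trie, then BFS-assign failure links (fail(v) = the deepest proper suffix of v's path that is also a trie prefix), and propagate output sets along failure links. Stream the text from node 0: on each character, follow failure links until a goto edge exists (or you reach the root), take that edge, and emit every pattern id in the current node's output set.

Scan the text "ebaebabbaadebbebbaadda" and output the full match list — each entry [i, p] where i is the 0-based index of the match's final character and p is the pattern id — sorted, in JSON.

Build automaton:
Trie nodes:
  n0 'ε': b→1 e→5
  n1 'b': a→2
  n2 'ba': a→3
  n3 'baa': d→4
  n4 'baad': ·  [P0 ends]
  n5 'e': b→6
  n6 'eb': ·  [P1 ends]

Failure links (BFS by depth):
  fail(1) 'b': from fail(0)=0 chase 'b': 0 ⇒ 0;  out=∅∪out(0)=∅
  fail(5) 'e': from fail(0)=0 chase 'e': 0 ⇒ 0;  out=∅∪out(0)=∅
  fail(2) 'ba': from fail(1)=0 chase 'a': 0 ⇒ 0;  out=∅∪out(0)=∅
  fail(6) 'eb': from fail(5)=0 chase 'b': 0 ⇒ 1;  out={1}∪out(1)={1}
  fail(3) 'baa': from fail(2)=0 chase 'a': 0 ⇒ 0;  out=∅∪out(0)=∅
  fail(4) 'baad': from fail(3)=0 chase 'd': 0 ⇒ 0;  out={0}∪out(0)={0}

Scan:
i=0 'e': node 0→5
i=1 'b': node 5→6  emit P1@[0:1]
i=2 'a': node 6→2 (via fail)
i=3 'e': node 2→5 (via fail)
i=4 'b': node 5→6  emit P1@[3:4]
i=5 'a': node 6→2 (via fail)
i=6 'b': node 2→1 (via fail)
i=7 'b': node 1→1 (via fail)
i=8 'a': node 1→2
i=9 'a': node 2→3
i=10 'd': node 3→4  emit P0@[7:10]
i=11 'e': node 4→5 (via fail)
i=12 'b': node 5→6  emit P1@[11:12]
i=13 'b': node 6→1 (via fail)
i=14 'e': node 1→5 (via fail)
i=15 'b': node 5→6  emit P1@[14:15]
i=16 'b': node 6→1 (via fail)
i=17 'a': node 1→2
i=18 'a': node 2→3
i=19 'd': node 3→4  emit P0@[16:19]
i=20 'd': node 4→0 (via fail)
i=21 'a': node 0→0

Matches: [[1,1],[4,1],[10,0],[12,1],[15,1],[19,0]]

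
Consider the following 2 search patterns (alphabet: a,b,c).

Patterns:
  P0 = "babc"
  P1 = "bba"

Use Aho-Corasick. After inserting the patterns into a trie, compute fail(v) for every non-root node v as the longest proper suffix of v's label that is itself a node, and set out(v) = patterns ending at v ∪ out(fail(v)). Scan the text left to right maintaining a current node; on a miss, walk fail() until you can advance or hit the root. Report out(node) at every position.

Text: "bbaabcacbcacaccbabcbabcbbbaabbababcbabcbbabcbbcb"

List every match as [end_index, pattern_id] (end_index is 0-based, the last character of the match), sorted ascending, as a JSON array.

Build:
Trie (insert patterns):
  0='ε' goto b→1
  1='b' goto a→2 b→5
  2='ba' goto b→3
  3='bab' goto c→4
  4='babc' goto ·  [P0 ends]
  5='bb' goto a→6
  6='bba' goto ·  [P1 ends]

Failure links (BFS by depth):
  n1('b'): parent n0 fail=0; on 'b' 0 → fail=0;  out ∅∪∅=∅
  n2('ba'): parent n1 fail=0; on 'a' 0 → fail=0;  out ∅∪∅=∅
  n5('bb'): parent n1 fail=0; on 'b' 0 → fail=1;  out ∅∪∅=∅
  n3('bab'): parent n2 fail=0; on 'b' 0 → fail=1;  out ∅∪∅=∅
  n6('bba'): parent n5 fail=1; on 'a' 1 → fail=2;  out {1}∪∅={1}
  n4('babc'): parent n3 fail=1; on 'c' 1→0 → fail=0;  out {0}∪∅={0}

Text stream:
i=0 'b': node 0→1
i=1 'b': node 1→5
i=2 'a': node 5→6  ** P1@[0:2]
i=3 'a': node 6→0 (via fail)
i=4 'b': node 0→1
i=5 'c': node 1→0 (via fail)
i=6 'a': node 0→0
i=7 'c': node 0→0
i=8 'b': node 0→1
i=9 'c': node 1→0 (via fail)
i=10 'a': node 0→0
i=11 'c': node 0→0
i=12 'a': node 0→0
i=13 'c': node 0→0
i=14 'c': node 0→0
i=15 'b': node 0→1
i=16 'a': node 1→2
i=17 'b': node 2→3
i=18 'c': node 3→4  ** P0@[15:18]
i=19 'b': node 4→1 (via fail)
i=20 'a': node 1→2
i=21 'b': node 2→3
i=22 'c': node 3→4  ** P0@[19:22]
i=23 'b': node 4→1 (via fail)
i=24 'b': node 1→5
i=25 'b': node 5→5 (via fail)
i=26 'a': node 5→6  ** P1@[24:26]
i=27 'a': node 6→0 (via fail)
i=28 'b': node 0→1
i=29 'b': node 1→5
i=30 'a': node 5→6  ** P1@[28:30]
i=31 'b': node 6→3 (via fail)
i=32 'a': node 3→2 (via fail)
i=33 'b': node 2→3
i=34 'c': node 3→4  ** P0@[31:34]
i=35 'b': node 4→1 (via fail)
i=36 'a': node 1→2
i=37 'b': node 2→3
i=38 'c': node 3→4  ** P0@[35:38]
i=39 'b': node 4→1 (via fail)
i=40 'b': node 1→5
i=41 'a': node 5→6  ** P1@[39:41]
i=42 'b': node 6→3 (via fail)
i=43 'c': node 3→4  ** P0@[40:43]
i=44 'b': node 4→1 (via fail)
i=45 'b': node 1→5
i=46 'c': node 5→0 (via fail)
i=47 'b': node 0→1

All matches (sorted): [[2,1],[18,0],[22,0],[26,1],[30,1],[34,0],[38,0],[41,1],[43,0]]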